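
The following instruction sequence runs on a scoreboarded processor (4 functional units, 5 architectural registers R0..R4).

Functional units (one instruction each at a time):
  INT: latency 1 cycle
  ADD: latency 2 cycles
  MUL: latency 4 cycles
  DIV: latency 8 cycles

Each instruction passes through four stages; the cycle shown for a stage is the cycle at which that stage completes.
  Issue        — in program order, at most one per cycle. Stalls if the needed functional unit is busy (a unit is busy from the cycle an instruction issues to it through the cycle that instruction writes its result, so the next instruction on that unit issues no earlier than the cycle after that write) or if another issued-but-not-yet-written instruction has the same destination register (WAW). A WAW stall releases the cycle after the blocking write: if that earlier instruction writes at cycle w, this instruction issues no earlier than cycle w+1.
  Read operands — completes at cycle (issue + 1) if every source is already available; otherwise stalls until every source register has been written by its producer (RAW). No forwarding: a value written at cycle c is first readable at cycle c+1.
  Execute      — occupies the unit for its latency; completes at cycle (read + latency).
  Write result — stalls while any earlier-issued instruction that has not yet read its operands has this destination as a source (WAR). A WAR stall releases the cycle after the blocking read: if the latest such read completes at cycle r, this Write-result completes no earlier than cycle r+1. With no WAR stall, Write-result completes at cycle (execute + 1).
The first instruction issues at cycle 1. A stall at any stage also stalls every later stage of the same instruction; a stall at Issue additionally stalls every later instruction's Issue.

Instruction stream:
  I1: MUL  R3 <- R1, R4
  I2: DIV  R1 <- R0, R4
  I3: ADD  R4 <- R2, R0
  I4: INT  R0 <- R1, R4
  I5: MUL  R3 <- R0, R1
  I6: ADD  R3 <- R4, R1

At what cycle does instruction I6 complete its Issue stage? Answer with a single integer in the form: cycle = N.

cycle = 22

c1: issue I1 (MUL)
c2: I1 read-ops · issue I2 (DIV)
c3: I2 read-ops · issue I3 (ADD)
c4: I3 read-ops · issue I4 (INT)
c6: I1 finished on MUL · I3 finished on ADD
c7: I1→R3 · I3→R4
c8: issue I5 (MUL)
c11: I2 finished on DIV
c12: I2→R1
c13: I4 read-ops
c14: I4 finished on INT
c15: I4→R0
c16: I5 read-ops
c20: I5 finished on MUL
c21: I5→R3
c22: issue I6 (ADD)
c23: I6 read-ops
c25: I6 finished on ADD
c26: I6→R3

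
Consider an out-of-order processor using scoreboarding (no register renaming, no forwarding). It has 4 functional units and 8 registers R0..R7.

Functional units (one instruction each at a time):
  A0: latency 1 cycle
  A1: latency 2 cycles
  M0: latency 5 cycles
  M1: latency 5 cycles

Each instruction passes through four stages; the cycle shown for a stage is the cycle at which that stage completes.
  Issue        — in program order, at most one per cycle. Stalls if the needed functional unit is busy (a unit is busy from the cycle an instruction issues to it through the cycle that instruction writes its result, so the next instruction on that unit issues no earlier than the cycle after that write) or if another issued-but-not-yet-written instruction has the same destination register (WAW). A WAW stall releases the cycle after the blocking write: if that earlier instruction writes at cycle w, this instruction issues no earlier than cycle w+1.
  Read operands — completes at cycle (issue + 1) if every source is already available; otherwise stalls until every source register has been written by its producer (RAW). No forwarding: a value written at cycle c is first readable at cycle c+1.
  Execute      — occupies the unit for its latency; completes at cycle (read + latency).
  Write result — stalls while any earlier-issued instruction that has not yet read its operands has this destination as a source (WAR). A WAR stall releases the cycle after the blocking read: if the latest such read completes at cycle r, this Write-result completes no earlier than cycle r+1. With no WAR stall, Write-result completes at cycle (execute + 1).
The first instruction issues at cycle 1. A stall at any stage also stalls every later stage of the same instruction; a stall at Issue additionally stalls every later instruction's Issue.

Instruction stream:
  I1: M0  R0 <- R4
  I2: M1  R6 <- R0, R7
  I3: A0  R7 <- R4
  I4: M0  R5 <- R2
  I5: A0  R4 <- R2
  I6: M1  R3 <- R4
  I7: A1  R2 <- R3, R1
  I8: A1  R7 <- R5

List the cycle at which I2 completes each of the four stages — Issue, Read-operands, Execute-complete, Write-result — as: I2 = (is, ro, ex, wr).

I2 = (2, 9, 14, 15)

I1 -> (1, 2, 7, 8)
I2 -> (2, 9, 14, 15)  // RAW R0: wait I1 write@8
I3 -> (3, 4, 5, 10)  // WAR R7: wait I2 read@9
I4 -> (9, 10, 15, 16)  // struct: M0 busy until I1 writes@8
I5 -> (11, 12, 13, 14)  // struct: A0 busy until I3 writes@10
I6 -> (16, 17, 22, 23)  // struct: M1 busy until I2 writes@15
I7 -> (17, 24, 26, 27)  // RAW R3: wait I6 write@23
I8 -> (28, 29, 31, 32)  // struct: A1 busy until I7 writes@27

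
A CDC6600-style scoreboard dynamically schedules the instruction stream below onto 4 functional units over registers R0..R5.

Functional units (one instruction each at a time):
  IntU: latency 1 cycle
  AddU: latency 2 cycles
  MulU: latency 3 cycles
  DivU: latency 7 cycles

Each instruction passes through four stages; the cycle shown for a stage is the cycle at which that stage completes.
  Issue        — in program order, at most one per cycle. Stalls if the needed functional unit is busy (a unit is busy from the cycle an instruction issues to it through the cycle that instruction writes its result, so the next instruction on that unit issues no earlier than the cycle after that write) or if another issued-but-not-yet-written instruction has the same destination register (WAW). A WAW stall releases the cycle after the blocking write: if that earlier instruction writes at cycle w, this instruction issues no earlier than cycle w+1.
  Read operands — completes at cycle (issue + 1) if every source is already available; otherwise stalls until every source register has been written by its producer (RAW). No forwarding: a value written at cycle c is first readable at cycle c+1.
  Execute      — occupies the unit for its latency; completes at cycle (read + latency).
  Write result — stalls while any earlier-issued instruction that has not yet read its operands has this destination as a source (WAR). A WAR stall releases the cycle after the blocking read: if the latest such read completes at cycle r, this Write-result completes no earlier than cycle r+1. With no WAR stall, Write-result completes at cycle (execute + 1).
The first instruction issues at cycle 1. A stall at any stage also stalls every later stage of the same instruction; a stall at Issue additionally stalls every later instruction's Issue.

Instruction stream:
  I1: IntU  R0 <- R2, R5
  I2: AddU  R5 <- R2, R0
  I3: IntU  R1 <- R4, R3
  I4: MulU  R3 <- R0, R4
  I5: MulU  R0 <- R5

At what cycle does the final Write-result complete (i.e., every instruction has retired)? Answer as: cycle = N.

cycle = 17

t=1  I1 issues→IntU
t=2  I1 reads | I2 issues→AddU
t=3  I1 exec-done
t=4  I1 writes R0
t=5  I2 reads | I3 issues→IntU
t=6  I3 reads | I4 issues→MulU
t=7  I2 exec-done | I3 exec-done | I4 reads
t=8  I2 writes R5 | I3 writes R1
t=10  I4 exec-done
t=11  I4 writes R3
t=12  I5 issues→MulU
t=13  I5 reads
t=16  I5 exec-done
t=17  I5 writes R0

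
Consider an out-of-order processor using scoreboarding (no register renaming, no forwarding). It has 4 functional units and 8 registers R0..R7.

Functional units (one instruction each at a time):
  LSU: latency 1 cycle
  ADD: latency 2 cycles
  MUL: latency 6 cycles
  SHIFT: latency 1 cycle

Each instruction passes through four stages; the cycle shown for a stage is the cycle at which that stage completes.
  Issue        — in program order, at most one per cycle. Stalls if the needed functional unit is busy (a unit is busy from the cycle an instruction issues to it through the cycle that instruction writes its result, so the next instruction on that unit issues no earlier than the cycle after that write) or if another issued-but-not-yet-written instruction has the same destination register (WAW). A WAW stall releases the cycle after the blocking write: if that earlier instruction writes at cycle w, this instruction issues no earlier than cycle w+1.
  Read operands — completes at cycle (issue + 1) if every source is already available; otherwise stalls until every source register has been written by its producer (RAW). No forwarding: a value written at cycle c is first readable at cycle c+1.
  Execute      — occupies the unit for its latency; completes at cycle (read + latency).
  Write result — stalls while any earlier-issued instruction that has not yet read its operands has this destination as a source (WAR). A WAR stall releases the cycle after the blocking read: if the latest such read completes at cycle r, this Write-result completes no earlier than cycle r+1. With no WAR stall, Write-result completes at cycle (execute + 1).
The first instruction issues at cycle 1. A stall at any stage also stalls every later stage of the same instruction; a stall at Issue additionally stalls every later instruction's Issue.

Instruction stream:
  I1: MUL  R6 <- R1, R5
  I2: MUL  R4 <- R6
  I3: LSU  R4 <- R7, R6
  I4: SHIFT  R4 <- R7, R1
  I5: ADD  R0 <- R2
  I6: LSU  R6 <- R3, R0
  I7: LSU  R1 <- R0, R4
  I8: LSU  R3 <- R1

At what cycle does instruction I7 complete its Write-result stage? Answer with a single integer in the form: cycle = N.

I1: IS=1 RO=2 EX=8 WR=9
I2: IS=10 RO=11 EX=17 WR=18  [struct: MUL busy until I1 writes@9]
I3: IS=19 RO=20 EX=21 WR=22  [WAW R4: wait I2 write@18]
I4: IS=23 RO=24 EX=25 WR=26  [WAW R4: wait I3 write@22]
I5: IS=24 RO=25 EX=27 WR=28
I6: IS=25 RO=29 EX=30 WR=31  [RAW R0: wait I5 write@28]
I7: IS=32 RO=33 EX=34 WR=35  [struct: LSU busy until I6 writes@31]
I8: IS=36 RO=37 EX=38 WR=39  [struct: LSU busy until I7 writes@35]

cycle = 35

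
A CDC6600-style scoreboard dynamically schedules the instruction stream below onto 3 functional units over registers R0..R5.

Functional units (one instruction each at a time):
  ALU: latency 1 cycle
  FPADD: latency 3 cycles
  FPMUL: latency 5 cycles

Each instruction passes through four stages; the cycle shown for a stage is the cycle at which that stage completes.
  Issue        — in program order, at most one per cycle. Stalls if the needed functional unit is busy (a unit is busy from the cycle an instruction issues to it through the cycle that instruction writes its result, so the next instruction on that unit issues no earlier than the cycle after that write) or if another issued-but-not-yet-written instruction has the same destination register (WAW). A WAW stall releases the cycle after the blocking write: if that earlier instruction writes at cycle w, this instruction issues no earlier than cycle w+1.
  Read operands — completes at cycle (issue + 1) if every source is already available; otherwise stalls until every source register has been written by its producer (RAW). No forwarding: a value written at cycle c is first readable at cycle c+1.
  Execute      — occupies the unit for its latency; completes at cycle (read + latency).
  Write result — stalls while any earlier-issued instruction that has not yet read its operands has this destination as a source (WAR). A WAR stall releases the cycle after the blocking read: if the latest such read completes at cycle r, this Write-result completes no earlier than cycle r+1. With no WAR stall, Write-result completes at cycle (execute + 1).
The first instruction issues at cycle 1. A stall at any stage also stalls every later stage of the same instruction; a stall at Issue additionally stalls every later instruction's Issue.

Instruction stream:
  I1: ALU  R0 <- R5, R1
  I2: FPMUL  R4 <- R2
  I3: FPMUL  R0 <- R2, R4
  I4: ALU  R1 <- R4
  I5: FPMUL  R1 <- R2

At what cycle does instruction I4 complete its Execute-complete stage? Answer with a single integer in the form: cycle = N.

t=1  issue I1 (ALU)
t=2  I1 read-ops · issue I2 (FPMUL)
t=3  I1 finished on ALU · I2 read-ops
t=4  I1→R0
t=8  I2 finished on FPMUL
t=9  I2→R4
t=10  issue I3 (FPMUL)
t=11  I3 read-ops · issue I4 (ALU)
t=12  I4 read-ops
t=13  I4 finished on ALU
t=14  I4→R1
t=16  I3 finished on FPMUL
t=17  I3→R0
t=18  issue I5 (FPMUL)
t=19  I5 read-ops
t=24  I5 finished on FPMUL
t=25  I5→R1

cycle = 13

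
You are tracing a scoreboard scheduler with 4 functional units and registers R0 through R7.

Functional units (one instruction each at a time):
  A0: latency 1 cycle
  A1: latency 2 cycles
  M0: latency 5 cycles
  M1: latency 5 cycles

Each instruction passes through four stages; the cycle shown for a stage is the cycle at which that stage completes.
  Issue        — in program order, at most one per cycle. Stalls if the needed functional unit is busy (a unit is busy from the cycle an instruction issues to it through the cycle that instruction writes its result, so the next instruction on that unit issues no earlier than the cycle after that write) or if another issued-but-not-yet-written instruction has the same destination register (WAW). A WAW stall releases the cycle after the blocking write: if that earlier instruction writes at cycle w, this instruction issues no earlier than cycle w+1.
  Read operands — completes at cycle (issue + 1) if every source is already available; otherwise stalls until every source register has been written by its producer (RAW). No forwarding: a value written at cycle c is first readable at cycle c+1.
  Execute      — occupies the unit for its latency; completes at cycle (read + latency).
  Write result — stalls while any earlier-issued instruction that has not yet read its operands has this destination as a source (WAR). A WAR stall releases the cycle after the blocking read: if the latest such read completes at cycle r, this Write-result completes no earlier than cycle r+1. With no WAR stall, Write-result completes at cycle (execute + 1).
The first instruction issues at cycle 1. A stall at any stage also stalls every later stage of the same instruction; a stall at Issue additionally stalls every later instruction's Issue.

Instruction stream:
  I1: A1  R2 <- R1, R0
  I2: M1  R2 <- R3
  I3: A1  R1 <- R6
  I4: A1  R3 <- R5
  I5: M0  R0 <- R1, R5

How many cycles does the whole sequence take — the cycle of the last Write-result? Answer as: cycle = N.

t=1  I1 dispatched to A1
t=2  I1 operands ready
t=4  I1 complete
t=5  R2←I1
t=6  I2 dispatched to M1
t=7  I2 operands ready, I3 dispatched to A1
t=8  I3 operands ready
t=10  I3 complete
t=11  R1←I3
t=12  I2 complete, I4 dispatched to A1
t=13  R2←I2, I4 operands ready, I5 dispatched to M0
t=14  I5 operands ready
t=15  I4 complete
t=16  R3←I4
t=19  I5 complete
t=20  R0←I5

cycle = 20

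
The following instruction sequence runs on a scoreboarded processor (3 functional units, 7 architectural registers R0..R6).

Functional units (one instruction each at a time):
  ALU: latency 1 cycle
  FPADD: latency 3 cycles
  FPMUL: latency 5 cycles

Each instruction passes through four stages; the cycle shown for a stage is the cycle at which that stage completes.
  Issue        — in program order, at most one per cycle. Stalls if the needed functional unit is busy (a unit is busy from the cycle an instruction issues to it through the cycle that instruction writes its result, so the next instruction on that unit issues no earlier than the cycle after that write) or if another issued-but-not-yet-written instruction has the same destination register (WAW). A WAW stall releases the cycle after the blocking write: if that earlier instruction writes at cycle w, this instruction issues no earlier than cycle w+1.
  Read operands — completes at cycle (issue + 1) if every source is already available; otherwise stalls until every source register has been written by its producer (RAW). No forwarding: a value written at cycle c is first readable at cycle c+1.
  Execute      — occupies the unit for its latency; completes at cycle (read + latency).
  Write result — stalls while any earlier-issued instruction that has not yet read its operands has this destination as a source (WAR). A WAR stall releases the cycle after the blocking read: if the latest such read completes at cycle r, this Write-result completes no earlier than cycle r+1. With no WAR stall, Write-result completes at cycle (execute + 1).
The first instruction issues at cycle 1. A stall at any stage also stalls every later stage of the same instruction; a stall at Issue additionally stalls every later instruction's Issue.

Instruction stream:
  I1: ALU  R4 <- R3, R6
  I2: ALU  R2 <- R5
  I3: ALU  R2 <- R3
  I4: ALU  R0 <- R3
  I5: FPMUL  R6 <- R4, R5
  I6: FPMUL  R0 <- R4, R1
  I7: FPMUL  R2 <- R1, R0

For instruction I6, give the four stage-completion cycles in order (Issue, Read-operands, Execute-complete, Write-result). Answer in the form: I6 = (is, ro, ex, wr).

t=1  issue I1 (ALU)
t=2  I1 read-ops
t=3  I1 finished on ALU
t=4  I1→R4
t=5  issue I2 (ALU)
t=6  I2 read-ops
t=7  I2 finished on ALU
t=8  I2→R2
t=9  issue I3 (ALU)
t=10  I3 read-ops
t=11  I3 finished on ALU
t=12  I3→R2
t=13  issue I4 (ALU)
t=14  I4 read-ops, issue I5 (FPMUL)
t=15  I4 finished on ALU, I5 read-ops
t=16  I4→R0
t=20  I5 finished on FPMUL
t=21  I5→R6
t=22  issue I6 (FPMUL)
t=23  I6 read-ops
t=28  I6 finished on FPMUL
t=29  I6→R0
t=30  issue I7 (FPMUL)
t=31  I7 read-ops
t=36  I7 finished on FPMUL
t=37  I7→R2

I6 = (22, 23, 28, 29)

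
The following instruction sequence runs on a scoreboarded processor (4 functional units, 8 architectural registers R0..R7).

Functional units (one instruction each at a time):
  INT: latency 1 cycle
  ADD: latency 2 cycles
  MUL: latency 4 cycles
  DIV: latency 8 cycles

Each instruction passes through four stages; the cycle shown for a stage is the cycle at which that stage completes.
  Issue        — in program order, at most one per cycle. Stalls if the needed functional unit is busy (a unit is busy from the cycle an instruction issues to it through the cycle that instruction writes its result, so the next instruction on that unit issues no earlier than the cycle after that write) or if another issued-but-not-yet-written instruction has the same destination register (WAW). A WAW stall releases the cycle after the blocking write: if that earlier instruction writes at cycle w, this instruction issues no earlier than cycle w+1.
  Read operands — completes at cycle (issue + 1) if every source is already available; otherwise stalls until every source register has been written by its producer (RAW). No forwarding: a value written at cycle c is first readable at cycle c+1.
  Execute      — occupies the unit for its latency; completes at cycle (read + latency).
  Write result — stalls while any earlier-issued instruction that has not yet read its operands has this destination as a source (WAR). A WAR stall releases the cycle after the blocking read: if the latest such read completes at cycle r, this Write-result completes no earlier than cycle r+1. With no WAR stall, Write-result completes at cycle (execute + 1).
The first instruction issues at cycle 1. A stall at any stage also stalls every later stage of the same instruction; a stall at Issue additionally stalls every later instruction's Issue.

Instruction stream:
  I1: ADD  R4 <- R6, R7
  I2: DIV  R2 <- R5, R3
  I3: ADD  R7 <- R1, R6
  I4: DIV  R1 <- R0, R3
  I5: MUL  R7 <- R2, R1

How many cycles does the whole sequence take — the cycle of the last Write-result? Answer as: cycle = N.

cycle = 29

  I1 | 1 | 2 | 4 | 5
  I2 | 2 | 3 | 11 | 12
  I3 | 6 | 7 | 9 | 10   struct: ADD busy until I1 writes@5
  I4 | 13 | 14 | 22 | 23   struct: DIV busy until I2 writes@12
  I5 | 14 | 24 | 28 | 29   RAW R1: wait I4 write@23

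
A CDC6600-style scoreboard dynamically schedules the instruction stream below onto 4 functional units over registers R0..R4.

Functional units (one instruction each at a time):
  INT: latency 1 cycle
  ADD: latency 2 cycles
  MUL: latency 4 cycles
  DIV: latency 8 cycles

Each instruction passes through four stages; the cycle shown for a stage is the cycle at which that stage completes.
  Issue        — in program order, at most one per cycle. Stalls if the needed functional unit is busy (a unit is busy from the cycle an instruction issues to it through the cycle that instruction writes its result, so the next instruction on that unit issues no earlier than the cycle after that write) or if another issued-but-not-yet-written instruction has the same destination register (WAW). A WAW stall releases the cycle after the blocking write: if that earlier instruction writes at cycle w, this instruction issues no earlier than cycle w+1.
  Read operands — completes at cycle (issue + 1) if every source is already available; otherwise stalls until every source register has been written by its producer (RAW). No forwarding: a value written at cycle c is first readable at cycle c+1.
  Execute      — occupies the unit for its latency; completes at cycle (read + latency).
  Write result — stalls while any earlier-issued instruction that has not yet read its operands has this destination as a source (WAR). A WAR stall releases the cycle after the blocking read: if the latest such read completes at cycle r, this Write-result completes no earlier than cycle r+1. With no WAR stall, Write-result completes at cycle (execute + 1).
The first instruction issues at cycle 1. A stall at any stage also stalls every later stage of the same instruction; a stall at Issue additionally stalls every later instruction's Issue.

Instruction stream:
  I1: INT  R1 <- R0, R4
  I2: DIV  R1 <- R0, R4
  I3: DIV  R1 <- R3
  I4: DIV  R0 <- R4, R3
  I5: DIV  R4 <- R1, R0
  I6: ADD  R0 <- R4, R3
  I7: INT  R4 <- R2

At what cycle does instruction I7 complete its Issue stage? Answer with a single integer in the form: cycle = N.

I1 -> (1, 2, 3, 4)
I2 -> (5, 6, 14, 15)  // WAW R1: wait I1 write@4
I3 -> (16, 17, 25, 26)  // struct: DIV busy until I2 writes@15
I4 -> (27, 28, 36, 37)  // struct: DIV busy until I3 writes@26
I5 -> (38, 39, 47, 48)  // struct: DIV busy until I4 writes@37
I6 -> (39, 49, 51, 52)  // RAW R4: wait I5 write@48
I7 -> (49, 50, 51, 52)  // WAW R4: wait I5 write@48

cycle = 49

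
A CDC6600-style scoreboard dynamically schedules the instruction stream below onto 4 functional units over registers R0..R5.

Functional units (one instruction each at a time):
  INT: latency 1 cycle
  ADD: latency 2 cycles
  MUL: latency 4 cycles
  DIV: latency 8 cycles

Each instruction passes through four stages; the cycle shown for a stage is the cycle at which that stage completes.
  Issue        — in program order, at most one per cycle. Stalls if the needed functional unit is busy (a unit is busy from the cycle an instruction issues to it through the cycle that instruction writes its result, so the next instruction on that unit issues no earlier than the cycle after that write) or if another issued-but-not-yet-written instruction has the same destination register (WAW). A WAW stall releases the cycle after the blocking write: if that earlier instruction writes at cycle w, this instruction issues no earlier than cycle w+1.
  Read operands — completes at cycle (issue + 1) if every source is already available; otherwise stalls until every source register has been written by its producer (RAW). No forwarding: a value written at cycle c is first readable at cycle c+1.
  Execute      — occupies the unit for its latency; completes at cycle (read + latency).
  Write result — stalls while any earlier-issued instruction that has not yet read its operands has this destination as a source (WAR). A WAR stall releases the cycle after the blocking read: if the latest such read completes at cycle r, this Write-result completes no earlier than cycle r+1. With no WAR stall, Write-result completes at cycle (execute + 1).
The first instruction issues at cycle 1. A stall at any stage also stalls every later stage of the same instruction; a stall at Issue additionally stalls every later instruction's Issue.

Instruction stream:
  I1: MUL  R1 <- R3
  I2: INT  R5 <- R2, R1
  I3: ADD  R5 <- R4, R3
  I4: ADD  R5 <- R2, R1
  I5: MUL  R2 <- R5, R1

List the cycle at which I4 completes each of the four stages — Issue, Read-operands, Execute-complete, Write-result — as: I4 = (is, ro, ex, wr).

  I1 | 1 | 2 | 6 | 7
  I2 | 2 | 8 | 9 | 10   RAW R1: wait I1 write@7
  I3 | 11 | 12 | 14 | 15   WAW R5: wait I2 write@10
  I4 | 16 | 17 | 19 | 20   struct: ADD busy until I3 writes@15
  I5 | 17 | 21 | 25 | 26   RAW R5: wait I4 write@20

I4 = (16, 17, 19, 20)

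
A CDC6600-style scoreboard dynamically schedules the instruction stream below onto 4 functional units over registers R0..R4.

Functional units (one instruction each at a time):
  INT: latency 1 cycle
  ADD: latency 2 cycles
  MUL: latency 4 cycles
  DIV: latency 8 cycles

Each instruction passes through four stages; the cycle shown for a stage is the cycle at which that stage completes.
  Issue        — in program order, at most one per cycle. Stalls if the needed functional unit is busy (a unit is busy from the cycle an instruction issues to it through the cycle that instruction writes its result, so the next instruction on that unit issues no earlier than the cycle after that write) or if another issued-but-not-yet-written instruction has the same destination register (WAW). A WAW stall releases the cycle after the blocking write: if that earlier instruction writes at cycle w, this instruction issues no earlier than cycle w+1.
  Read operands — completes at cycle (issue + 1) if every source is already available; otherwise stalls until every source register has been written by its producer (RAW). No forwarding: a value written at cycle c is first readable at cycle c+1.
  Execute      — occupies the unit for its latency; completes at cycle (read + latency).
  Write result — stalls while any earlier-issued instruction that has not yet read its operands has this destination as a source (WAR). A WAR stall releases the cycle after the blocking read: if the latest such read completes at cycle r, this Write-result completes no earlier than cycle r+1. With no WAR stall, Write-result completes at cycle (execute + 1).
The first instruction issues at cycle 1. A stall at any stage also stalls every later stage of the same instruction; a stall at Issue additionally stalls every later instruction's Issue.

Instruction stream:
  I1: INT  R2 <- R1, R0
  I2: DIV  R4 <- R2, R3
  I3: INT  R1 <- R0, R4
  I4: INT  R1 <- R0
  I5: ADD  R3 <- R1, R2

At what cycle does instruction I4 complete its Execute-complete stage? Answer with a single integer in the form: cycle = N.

cycle = 20

  I1 | 1 | 2 | 3 | 4
  I2 | 2 | 5 | 13 | 14   RAW R2: wait I1 write@4
  I3 | 5 | 15 | 16 | 17   struct: INT busy until I1 writes@4 · RAW R4: wait I2 write@14
  I4 | 18 | 19 | 20 | 21   struct: INT busy until I3 writes@17
  I5 | 19 | 22 | 24 | 25   RAW R1: wait I4 write@21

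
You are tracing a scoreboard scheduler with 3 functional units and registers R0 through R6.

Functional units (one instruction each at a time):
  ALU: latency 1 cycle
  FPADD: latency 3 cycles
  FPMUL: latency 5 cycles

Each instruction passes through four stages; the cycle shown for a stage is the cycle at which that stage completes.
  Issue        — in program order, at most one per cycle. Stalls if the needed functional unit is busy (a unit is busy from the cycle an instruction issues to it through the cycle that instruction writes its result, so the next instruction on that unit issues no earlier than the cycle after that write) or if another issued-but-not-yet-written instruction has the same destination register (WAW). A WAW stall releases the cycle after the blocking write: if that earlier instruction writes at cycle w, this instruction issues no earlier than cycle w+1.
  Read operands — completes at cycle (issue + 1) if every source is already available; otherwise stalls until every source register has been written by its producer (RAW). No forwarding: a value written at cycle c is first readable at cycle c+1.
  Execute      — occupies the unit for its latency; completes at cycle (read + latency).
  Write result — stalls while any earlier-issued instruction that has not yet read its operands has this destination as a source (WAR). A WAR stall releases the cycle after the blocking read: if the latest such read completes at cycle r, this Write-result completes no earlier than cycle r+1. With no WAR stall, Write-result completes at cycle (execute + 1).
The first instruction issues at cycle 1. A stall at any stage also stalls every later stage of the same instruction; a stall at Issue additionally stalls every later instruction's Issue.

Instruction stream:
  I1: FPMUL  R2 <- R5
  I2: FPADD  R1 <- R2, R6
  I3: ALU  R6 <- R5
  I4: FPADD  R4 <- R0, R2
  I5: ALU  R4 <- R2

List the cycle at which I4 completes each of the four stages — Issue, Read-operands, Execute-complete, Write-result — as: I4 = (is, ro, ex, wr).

t=1  I1→FPMUL
t=2  I1 RO · I2→FPADD
t=3  I3→ALU
t=4  I3 RO
t=5  I3 EX
t=7  I1 EX
t=8  I1 WR R2
t=9  I2 RO
t=10  I3 WR R6
t=12  I2 EX
t=13  I2 WR R1
t=14  I4→FPADD
t=15  I4 RO
t=18  I4 EX
t=19  I4 WR R4
t=20  I5→ALU
t=21  I5 RO
t=22  I5 EX
t=23  I5 WR R4

I4 = (14, 15, 18, 19)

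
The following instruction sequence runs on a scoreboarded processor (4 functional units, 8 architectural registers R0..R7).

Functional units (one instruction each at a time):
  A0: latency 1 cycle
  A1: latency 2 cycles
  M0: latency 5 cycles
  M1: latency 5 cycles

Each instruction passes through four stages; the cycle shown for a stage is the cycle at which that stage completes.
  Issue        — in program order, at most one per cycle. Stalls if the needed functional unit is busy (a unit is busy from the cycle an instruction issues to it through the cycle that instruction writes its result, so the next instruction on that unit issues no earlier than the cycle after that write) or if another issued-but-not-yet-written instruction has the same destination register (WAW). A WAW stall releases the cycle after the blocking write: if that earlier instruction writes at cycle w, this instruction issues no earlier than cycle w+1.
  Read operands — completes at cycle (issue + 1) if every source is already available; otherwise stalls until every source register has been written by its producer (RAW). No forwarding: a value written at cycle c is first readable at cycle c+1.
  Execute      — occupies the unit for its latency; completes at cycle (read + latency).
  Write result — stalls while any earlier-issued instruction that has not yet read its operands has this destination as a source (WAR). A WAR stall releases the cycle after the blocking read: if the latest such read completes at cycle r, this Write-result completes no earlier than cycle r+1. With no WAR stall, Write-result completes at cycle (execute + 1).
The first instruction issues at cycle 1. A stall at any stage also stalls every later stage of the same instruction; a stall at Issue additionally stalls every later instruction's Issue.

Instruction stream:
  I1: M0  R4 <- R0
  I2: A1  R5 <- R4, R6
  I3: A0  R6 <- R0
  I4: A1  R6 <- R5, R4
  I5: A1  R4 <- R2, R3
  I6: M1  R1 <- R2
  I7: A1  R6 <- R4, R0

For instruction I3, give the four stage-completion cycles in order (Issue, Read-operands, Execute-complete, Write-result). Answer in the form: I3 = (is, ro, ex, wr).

I3 = (3, 4, 5, 10)

t=1  issue I1 (M0)
t=2  I1 read-ops | issue I2 (A1)
t=3  issue I3 (A0)
t=4  I3 read-ops
t=5  I3 finished on A0
t=7  I1 finished on M0
t=8  I1→R4
t=9  I2 read-ops
t=10  I3→R6
t=11  I2 finished on A1
t=12  I2→R5
t=13  issue I4 (A1)
t=14  I4 read-ops
t=16  I4 finished on A1
t=17  I4→R6
t=18  issue I5 (A1)
t=19  I5 read-ops | issue I6 (M1)
t=20  I6 read-ops
t=21  I5 finished on A1
t=22  I5→R4
t=23  issue I7 (A1)
t=24  I7 read-ops
t=25  I6 finished on M1
t=26  I6→R1 | I7 finished on A1
t=27  I7→R6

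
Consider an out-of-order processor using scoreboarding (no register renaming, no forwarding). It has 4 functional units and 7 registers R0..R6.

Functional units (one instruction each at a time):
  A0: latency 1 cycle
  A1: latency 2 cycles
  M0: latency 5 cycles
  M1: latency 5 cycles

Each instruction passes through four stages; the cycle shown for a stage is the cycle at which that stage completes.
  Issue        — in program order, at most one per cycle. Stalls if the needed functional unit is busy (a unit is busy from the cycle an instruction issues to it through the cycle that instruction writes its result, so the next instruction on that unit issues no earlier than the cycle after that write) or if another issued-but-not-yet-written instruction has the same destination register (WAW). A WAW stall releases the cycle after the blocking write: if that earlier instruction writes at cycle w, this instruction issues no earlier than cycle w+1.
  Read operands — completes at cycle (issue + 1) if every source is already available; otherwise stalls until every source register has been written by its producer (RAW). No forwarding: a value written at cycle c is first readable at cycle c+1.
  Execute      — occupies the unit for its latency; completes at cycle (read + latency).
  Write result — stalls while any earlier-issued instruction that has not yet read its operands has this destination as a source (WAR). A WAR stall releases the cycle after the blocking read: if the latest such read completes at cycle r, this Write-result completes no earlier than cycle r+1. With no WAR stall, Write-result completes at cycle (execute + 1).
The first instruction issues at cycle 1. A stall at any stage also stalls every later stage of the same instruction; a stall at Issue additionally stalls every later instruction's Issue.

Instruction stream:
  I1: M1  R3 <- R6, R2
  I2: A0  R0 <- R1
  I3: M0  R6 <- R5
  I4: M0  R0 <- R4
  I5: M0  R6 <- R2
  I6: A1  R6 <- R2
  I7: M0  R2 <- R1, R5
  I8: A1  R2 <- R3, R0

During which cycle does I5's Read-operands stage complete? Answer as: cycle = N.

c1: I1 dispatched to M1
c2: I1 operands ready, I2 dispatched to A0
c3: I2 operands ready, I3 dispatched to M0
c4: I2 complete, I3 operands ready
c5: R0←I2
c7: I1 complete
c8: R3←I1
c9: I3 complete
c10: R6←I3
c11: I4 dispatched to M0
c12: I4 operands ready
c17: I4 complete
c18: R0←I4
c19: I5 dispatched to M0
c20: I5 operands ready
c25: I5 complete
c26: R6←I5
c27: I6 dispatched to A1
c28: I6 operands ready, I7 dispatched to M0
c29: I7 operands ready
c30: I6 complete
c31: R6←I6
c34: I7 complete
c35: R2←I7
c36: I8 dispatched to A1
c37: I8 operands ready
c39: I8 complete
c40: R2←I8

cycle = 20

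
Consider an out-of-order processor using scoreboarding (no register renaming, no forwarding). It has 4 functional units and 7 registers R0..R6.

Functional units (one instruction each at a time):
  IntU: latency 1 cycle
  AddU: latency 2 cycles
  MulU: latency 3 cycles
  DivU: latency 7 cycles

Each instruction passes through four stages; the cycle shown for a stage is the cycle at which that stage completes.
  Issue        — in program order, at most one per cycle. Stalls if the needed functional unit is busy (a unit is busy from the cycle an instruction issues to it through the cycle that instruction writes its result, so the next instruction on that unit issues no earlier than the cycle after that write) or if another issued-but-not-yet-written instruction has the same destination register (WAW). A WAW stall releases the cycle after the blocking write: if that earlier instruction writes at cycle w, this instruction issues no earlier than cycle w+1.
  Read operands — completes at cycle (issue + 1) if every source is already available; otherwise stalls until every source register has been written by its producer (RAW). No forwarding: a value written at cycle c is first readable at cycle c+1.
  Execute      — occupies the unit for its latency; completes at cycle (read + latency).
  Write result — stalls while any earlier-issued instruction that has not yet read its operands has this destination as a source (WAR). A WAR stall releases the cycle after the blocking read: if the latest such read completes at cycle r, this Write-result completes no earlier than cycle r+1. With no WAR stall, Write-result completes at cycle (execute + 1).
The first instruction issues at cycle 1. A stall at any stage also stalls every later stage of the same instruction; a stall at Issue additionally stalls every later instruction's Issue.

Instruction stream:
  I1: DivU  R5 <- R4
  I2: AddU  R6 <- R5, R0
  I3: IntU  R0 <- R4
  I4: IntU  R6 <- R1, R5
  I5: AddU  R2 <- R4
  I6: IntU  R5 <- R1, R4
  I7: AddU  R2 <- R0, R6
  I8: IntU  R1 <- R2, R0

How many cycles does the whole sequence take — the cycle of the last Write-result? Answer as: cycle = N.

cycle 1: issue I1 (DivU)
cycle 2: I1 read-ops | issue I2 (AddU)
cycle 3: issue I3 (IntU)
cycle 4: I3 read-ops
cycle 5: I3 finished on IntU
cycle 9: I1 finished on DivU
cycle 10: I1→R5
cycle 11: I2 read-ops
cycle 12: I3→R0
cycle 13: I2 finished on AddU
cycle 14: I2→R6
cycle 15: issue I4 (IntU)
cycle 16: I4 read-ops | issue I5 (AddU)
cycle 17: I4 finished on IntU | I5 read-ops
cycle 18: I4→R6
cycle 19: I5 finished on AddU | issue I6 (IntU)
cycle 20: I5→R2 | I6 read-ops
cycle 21: I6 finished on IntU | issue I7 (AddU)
cycle 22: I6→R5 | I7 read-ops
cycle 23: issue I8 (IntU)
cycle 24: I7 finished on AddU
cycle 25: I7→R2
cycle 26: I8 read-ops
cycle 27: I8 finished on IntU
cycle 28: I8→R1

cycle = 28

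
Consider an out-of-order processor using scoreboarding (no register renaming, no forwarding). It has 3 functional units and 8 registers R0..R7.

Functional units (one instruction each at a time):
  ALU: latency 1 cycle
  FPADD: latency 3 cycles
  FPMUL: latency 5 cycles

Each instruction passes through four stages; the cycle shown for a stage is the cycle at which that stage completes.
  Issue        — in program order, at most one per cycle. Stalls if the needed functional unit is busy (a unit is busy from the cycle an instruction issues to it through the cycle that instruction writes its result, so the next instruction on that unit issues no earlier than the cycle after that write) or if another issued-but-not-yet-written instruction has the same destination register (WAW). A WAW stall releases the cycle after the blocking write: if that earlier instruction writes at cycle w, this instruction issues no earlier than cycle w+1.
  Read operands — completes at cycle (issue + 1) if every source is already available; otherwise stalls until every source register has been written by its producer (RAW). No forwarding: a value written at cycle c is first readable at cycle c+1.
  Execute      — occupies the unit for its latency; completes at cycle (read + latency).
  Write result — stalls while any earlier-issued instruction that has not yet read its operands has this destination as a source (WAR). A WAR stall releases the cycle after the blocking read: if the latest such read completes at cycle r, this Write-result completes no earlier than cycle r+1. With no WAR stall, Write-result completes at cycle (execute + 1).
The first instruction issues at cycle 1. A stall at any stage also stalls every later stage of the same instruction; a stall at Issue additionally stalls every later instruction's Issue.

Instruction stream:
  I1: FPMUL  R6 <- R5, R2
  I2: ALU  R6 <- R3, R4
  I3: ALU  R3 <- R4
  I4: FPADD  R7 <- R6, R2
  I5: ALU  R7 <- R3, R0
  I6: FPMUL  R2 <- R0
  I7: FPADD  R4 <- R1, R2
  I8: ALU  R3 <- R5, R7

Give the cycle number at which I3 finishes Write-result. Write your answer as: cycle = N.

[1] I1 issues→FPMUL
[2] I1 reads
[7] I1 exec-done
[8] I1 writes R6
[9] I2 issues→ALU
[10] I2 reads
[11] I2 exec-done
[12] I2 writes R6
[13] I3 issues→ALU
[14] I3 reads; I4 issues→FPADD
[15] I3 exec-done; I4 reads
[16] I3 writes R3
[18] I4 exec-done
[19] I4 writes R7
[20] I5 issues→ALU
[21] I5 reads; I6 issues→FPMUL
[22] I5 exec-done; I6 reads; I7 issues→FPADD
[23] I5 writes R7
[24] I8 issues→ALU
[25] I8 reads
[26] I8 exec-done
[27] I6 exec-done; I8 writes R3
[28] I6 writes R2
[29] I7 reads
[32] I7 exec-done
[33] I7 writes R4

cycle = 16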